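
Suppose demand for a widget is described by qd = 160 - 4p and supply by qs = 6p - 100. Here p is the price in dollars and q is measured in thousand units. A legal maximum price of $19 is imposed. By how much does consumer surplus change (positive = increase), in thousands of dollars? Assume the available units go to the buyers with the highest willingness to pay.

-122.5

Equilibrium: 160 - 4p = 6p - 100, so 260 = 10p and p* = 26, q* = 56.
The ceiling of 19 is below the equilibrium price 26, so it binds.
At p = 19: qd = 160 - 4·19 = 84 and qs = 6·19 - 100 = 14.
Consumer surplus without the control is ½ · (40 - 26) · 56 = 392.
With the ceiling, 14 units are sold at 19 (assume they go to the highest-value buyers). The demand price at q = 14 is 36.5, so CS = ½ · [(40 - 19) + (36.5 - 19)] · 14 = 269.5.
Change in consumer surplus = 269.5 - 392 = -122.5.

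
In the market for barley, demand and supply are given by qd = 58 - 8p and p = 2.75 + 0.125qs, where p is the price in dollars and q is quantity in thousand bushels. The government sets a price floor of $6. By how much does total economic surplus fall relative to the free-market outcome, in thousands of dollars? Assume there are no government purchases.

Rearranging supply gives qs = 8p - 22. In a free market, 58 - 8p = 8p - 22 gives the equilibrium p* = 5, q* = 18.
Since 6 > 5, the floor is binding.
At p = 6: qd = 58 - 8·6 = 10 and qs = 8·6 - 22 = 26.
Quantity traded falls to 10. At q = 10 the demand price is (58 - 10)/8 = 6 and the supply price is (22 + 10)/8 = 4.
Deadweight loss = ½ · (6 - 4) · (18 - 10) = ½ · 2 · 8 = 8.

8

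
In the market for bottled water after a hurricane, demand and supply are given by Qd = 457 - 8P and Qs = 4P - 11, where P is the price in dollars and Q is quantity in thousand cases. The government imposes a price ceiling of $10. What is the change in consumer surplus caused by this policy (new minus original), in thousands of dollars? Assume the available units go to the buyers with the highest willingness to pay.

0

Setting quantity demanded equal to quantity supplied, 457 - 8P = 4P - 11, gives P* = 39 and Q* = 145.
Since 10 < 39, the ceiling is binding.
At P = 10: Qd = 457 - 8·10 = 377 and Qs = 4·10 - 11 = 29.
Consumer surplus without the control is ½ · (57.125 - 39) · 145 = 1314.0625.
With the ceiling, 29 units are sold at 10 (assume they go to the highest-value buyers). The demand price at Q = 29 is 53.5, so CS = ½ · [(57.125 - 10) + (53.5 - 10)] · 29 = 1314.0625.
Change in consumer surplus = 1314.0625 - 1314.0625 = 0.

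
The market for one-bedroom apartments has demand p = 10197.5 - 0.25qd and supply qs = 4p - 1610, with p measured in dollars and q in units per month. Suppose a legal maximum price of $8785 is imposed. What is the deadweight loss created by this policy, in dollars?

Rearranging demand gives qd = 40790 - 4p. Without the control the market clears where 40790 - 4p = 4p - 1610, i.e. p* = 5300 and q* = 19590.
Since 8785 is above p* = 5300, the ceiling does not bind and the free-market outcome prevails.
Since the control does not bind, no trades are prevented and deadweight loss is zero.

0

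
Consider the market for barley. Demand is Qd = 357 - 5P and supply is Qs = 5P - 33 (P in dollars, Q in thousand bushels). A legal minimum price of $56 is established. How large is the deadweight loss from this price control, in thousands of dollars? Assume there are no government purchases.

In a free market, 357 - 5P = 5P - 33 gives the equilibrium P* = 39, Q* = 162.
The floor of 56 is above the equilibrium price 39, so it binds.
At P = 56: Qd = 357 - 5·56 = 77 and Qs = 5·56 - 33 = 247.
Quantity traded falls to 77. At Q = 77 the demand price is (357 - 77)/5 = 56 and the supply price is (33 + 77)/5 = 22.
Deadweight loss = ½ · (56 - 22) · (162 - 77) = ½ · 34 · 85 = 1445.

1445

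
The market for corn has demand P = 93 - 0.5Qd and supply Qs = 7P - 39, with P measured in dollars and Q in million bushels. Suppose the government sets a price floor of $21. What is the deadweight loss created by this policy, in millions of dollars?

0

Rearranging demand gives Qd = 186 - 2P. Setting quantity demanded equal to quantity supplied, 186 - 2P = 7P - 39, gives P* = 25 and Q* = 136.
The floor of 21 is below the equilibrium price 25, so it is not binding; the market clears at P* = 25, Q* = 136.
Since the control does not bind, no trades are prevented and deadweight loss is zero.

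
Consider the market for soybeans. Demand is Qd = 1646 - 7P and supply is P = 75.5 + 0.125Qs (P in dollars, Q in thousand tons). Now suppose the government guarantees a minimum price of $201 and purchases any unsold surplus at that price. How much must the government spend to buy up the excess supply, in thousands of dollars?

153765

Rearranging supply gives Qs = 8P - 604. Without the control the market clears where 1646 - 7P = 8P - 604, i.e. P* = 150 and Q* = 596.
The floor of 201 is above the equilibrium price 150, so it binds.
At P = 201: Qd = 1646 - 7·201 = 239 and Qs = 8·201 - 604 = 1004.
Surplus = Qs - Qd = 765.
Government expenditure = surplus × support price = 765 × 201 = 153765.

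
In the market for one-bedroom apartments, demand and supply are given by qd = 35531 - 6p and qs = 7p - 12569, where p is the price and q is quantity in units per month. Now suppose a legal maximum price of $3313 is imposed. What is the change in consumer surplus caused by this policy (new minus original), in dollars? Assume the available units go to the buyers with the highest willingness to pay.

Equilibrium: 35531 - 6p = 7p - 12569, so 48100 = 13p and p* = 3700, q* = 13331.
The ceiling of 3313 is below the equilibrium price 3700, so it binds.
At p = 3313: qd = 35531 - 6·3313 = 15653 and qs = 7·3313 - 12569 = 10622.
Consumer surplus without the control is ½ · (35531/6 - 3700) · 13331 = 177715561/12.
With the ceiling, 10622 units are sold at 3313 (assume they go to the highest-value buyers). The demand price at q = 10622 is 4151.5, so CS = ½ · [(35531/6 - 3313) + (4151.5 - 3313)] · 10622 = 54926362/3.
Change in consumer surplus = 54926362/3 - 177715561/12 = 3499157.25.

3499157.25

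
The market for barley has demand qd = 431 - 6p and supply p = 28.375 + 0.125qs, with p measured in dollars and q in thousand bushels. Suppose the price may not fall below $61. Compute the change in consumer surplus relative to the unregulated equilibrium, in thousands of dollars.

-1498

Rearranging supply gives qs = 8p - 227. Setting quantity demanded equal to quantity supplied, 431 - 6p = 8p - 227, gives p* = 47 and q* = 149.
Because the floor (61) lies above the market-clearing price, it is binding.
At p = 61: qd = 431 - 6·61 = 65 and qs = 8·61 - 227 = 261.
Consumer surplus without the control is ½ · (431/6 - 47) · 149 = 22201/12.
With the floor, consumers buy 65 units at 61, so CS = ½ · (431/6 - 61) · 65 = 4225/12.
Change in consumer surplus = 4225/12 - 22201/12 = -1498.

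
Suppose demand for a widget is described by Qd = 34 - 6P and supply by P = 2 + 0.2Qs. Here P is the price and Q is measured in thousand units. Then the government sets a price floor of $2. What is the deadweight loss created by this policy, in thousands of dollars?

0

Rearranging supply gives Qs = 5P - 10. Equilibrium: 34 - 6P = 5P - 10, so 44 = 11P and P* = 4, Q* = 10.
Since 2 is below P* = 4, the floor does not bind and the free-market outcome prevails.
Since the control does not bind, no trades are prevented and deadweight loss is zero.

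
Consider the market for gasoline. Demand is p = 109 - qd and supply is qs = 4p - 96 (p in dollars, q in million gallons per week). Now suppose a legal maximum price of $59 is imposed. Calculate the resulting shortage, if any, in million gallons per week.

0

Rearranging demand gives qd = 109 - p. Setting quantity demanded equal to quantity supplied, 109 - p = 4p - 96, gives p* = 41 and q* = 68.
The ceiling of 59 is above the equilibrium price 41, so it is not binding; the market clears at p* = 41, q* = 68.
Since the control does not bind, there is no shortage.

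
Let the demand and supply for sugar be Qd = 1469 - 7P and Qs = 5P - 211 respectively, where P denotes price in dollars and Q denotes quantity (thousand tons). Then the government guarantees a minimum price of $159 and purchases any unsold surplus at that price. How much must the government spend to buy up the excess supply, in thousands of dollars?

36252

In a free market, 1469 - 7P = 5P - 211 gives the equilibrium P* = 140, Q* = 489.
Because the floor (159) lies above the market-clearing price, it is binding.
At P = 159: Qd = 1469 - 7·159 = 356 and Qs = 5·159 - 211 = 584.
Surplus = Qs - Qd = 228.
Government expenditure = surplus × support price = 228 × 159 = 36252.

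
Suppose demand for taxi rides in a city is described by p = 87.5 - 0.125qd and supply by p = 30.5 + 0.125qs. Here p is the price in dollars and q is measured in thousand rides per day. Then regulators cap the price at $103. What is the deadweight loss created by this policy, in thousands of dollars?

0

Rearranging demand gives qd = 700 - 8p; rearranging supply gives qs = 8p - 244. In a free market, 700 - 8p = 8p - 244 gives the equilibrium p* = 59, q* = 228.
Since 103 is above p* = 59, the ceiling does not bind and the free-market outcome prevails.
Since the control does not bind, no trades are prevented and deadweight loss is zero.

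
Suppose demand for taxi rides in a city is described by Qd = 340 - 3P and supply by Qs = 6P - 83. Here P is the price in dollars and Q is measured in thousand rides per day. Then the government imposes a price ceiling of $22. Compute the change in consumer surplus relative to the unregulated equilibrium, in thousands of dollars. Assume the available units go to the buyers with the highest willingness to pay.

-2525

In a free market, 340 - 3P = 6P - 83 gives the equilibrium P* = 47, Q* = 199.
Since 22 < 47, the ceiling is binding.
At P = 22: Qd = 340 - 3·22 = 274 and Qs = 6·22 - 83 = 49.
Consumer surplus without the control is ½ · (340/3 - 47) · 199 = 39601/6.
With the ceiling, 49 units are sold at 22 (assume they go to the highest-value buyers). The demand price at Q = 49 is 97, so CS = ½ · [(340/3 - 22) + (97 - 22)] · 49 = 24451/6.
Change in consumer surplus = 24451/6 - 39601/6 = -2525.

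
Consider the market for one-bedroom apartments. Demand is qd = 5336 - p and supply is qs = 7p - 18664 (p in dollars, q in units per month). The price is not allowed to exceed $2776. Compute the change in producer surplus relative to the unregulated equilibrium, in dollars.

Setting quantity demanded equal to quantity supplied, 5336 - p = 7p - 18664, gives p* = 3000 and q* = 2336.
Because the ceiling (2776) lies below the market-clearing price, it is binding.
At p = 2776: qd = 5336 - 2776 = 2560 and qs = 7·2776 - 18664 = 768.
Producer surplus without the control is ½ · (3000 - 18664/7) · 2336 = 2728448/7.
With the ceiling, producers sell 768 units at 2776, so PS = ½ · (2776 - 18664/7) · 768 = 294912/7.
Change in producer surplus = 294912/7 - 2728448/7 = -347648.

-347648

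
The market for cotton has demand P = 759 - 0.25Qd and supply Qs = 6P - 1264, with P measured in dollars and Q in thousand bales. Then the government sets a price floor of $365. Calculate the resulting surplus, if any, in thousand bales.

0

Rearranging demand gives Qd = 3036 - 4P. Equilibrium: 3036 - 4P = 6P - 1264, so 4300 = 10P and P* = 430, Q* = 1316.
Since 365 is below P* = 430, the floor does not bind and the free-market outcome prevails.
Since the control does not bind, there is no surplus.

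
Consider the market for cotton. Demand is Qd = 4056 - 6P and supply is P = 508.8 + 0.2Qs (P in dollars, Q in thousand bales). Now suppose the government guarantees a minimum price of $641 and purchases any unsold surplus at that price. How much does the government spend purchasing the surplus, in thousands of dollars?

Rearranging supply gives Qs = 5P - 2544. Equilibrium: 4056 - 6P = 5P - 2544, so 6600 = 11P and P* = 600, Q* = 456.
The floor of 641 is above the equilibrium price 600, so it binds.
At P = 641: Qd = 4056 - 6·641 = 210 and Qs = 5·641 - 2544 = 661.
Surplus = Qs - Qd = 451.
Government expenditure = surplus × support price = 451 × 641 = 289091.

289091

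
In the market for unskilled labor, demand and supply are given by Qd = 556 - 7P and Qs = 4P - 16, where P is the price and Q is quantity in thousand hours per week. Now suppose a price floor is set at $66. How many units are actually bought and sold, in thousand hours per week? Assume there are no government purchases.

Setting quantity demanded equal to quantity supplied, 556 - 7P = 4P - 16, gives P* = 52 and Q* = 192.
The floor of 66 is above the equilibrium price 52, so it binds.
At P = 66: Qd = 556 - 7·66 = 94 and Qs = 4·66 - 16 = 248.
The quantity actually transacted is the short side, demand: 94.

94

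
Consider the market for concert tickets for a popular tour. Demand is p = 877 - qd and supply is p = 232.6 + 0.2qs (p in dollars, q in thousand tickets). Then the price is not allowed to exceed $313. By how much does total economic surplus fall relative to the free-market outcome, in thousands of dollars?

10935

Rearranging demand gives qd = 877 - p; rearranging supply gives qs = 5p - 1163. In a free market, 877 - p = 5p - 1163 gives the equilibrium p* = 340, q* = 537.
Because the ceiling (313) lies below the market-clearing price, it is binding.
At p = 313: qd = 877 - 313 = 564 and qs = 5·313 - 1163 = 402.
Quantity traded falls to 402. At q = 402 the demand price is 877 - 402 = 475 and the supply price is (1163 + 402)/5 = 313.
Deadweight loss = ½ · (475 - 313) · (537 - 402) = ½ · 162 · 135 = 10935.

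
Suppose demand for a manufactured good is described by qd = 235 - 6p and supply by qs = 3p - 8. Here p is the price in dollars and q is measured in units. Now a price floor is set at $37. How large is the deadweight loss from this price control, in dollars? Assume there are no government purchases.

In a free market, 235 - 6p = 3p - 8 gives the equilibrium p* = 27, q* = 73.
Since 37 > 27, the floor is binding.
At p = 37: qd = 235 - 6·37 = 13 and qs = 3·37 - 8 = 103.
Quantity traded falls to 13. At q = 13 the demand price is (235 - 13)/6 = 37 and the supply price is (8 + 13)/3 = 7.
Deadweight loss = ½ · (37 - 7) · (73 - 13) = ½ · 30 · 60 = 900.

900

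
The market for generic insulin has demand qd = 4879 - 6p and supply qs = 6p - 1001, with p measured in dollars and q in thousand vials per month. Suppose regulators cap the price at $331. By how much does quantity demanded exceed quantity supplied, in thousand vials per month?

1908

In a free market, 4879 - 6p = 6p - 1001 gives the equilibrium p* = 490, q* = 1939.
The ceiling of 331 is below the equilibrium price 490, so it binds.
At p = 331: qd = 4879 - 6·331 = 2893 and qs = 6·331 - 1001 = 985.
Shortage = qd - qs = 2893 - 985 = 1908.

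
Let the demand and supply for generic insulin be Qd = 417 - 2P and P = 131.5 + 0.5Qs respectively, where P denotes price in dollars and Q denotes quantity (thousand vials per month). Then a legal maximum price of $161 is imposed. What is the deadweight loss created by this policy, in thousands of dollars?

Rearranging supply gives Qs = 2P - 263. Without the control the market clears where 417 - 2P = 2P - 263, i.e. P* = 170 and Q* = 77.
Since 161 < 170, the ceiling is binding.
At P = 161: Qd = 417 - 2·161 = 95 and Qs = 2·161 - 263 = 59.
Quantity traded falls to 59. At Q = 59 the demand price is (417 - 59)/2 = 179 and the supply price is (263 + 59)/2 = 161.
Deadweight loss = ½ · (179 - 161) · (77 - 59) = ½ · 18 · 18 = 162.

162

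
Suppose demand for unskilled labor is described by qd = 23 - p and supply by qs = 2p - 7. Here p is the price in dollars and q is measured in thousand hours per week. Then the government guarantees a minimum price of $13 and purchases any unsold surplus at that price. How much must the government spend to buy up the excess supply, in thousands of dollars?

Without the control the market clears where 23 - p = 2p - 7, i.e. p* = 10 and q* = 13.
Because the floor (13) lies above the market-clearing price, it is binding.
At p = 13: qd = 23 - 13 = 10 and qs = 2·13 - 7 = 19.
Surplus = qs - qd = 9.
Government expenditure = surplus × support price = 9 × 13 = 117.

117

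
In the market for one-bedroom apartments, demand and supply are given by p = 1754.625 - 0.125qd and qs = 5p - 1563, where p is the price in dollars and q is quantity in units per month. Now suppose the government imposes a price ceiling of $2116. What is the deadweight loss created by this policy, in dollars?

Rearranging demand gives qd = 14037 - 8p. In a free market, 14037 - 8p = 5p - 1563 gives the equilibrium p* = 1200, q* = 4437.
The ceiling of 2116 is above the equilibrium price 1200, so it is not binding; the market clears at p* = 1200, q* = 4437.
Since the control does not bind, no trades are prevented and deadweight loss is zero.

0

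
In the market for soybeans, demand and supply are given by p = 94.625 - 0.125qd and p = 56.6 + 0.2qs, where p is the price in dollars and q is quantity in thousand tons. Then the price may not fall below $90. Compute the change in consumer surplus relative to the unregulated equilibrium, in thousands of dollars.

Rearranging demand gives qd = 757 - 8p; rearranging supply gives qs = 5p - 283. In a free market, 757 - 8p = 5p - 283 gives the equilibrium p* = 80, q* = 117.
The floor of 90 is above the equilibrium price 80, so it binds.
At p = 90: qd = 757 - 8·90 = 37 and qs = 5·90 - 283 = 167.
Consumer surplus without the control is ½ · (94.625 - 80) · 117 = 855.5625.
With the floor, consumers buy 37 units at 90, so CS = ½ · (94.625 - 90) · 37 = 85.5625.
Change in consumer surplus = 85.5625 - 855.5625 = -770.

-770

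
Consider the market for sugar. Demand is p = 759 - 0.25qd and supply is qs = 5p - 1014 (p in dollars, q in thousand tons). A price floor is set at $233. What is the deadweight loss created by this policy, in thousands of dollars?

Rearranging demand gives qd = 3036 - 4p. Equilibrium: 3036 - 4p = 5p - 1014, so 4050 = 9p and p* = 450, q* = 1236.
The floor of 233 is below the equilibrium price 450, so it is not binding; the market clears at p* = 450, q* = 1236.
Since the control does not bind, no trades are prevented and deadweight loss is zero.

0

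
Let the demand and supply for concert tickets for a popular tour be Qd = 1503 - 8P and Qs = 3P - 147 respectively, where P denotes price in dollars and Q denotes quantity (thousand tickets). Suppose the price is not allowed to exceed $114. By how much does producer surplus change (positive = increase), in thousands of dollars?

Equilibrium: 1503 - 8P = 3P - 147, so 1650 = 11P and P* = 150, Q* = 303.
Since 114 < 150, the ceiling is binding.
At P = 114: Qd = 1503 - 8·114 = 591 and Qs = 3·114 - 147 = 195.
Producer surplus without the control is ½ · (150 - 49) · 303 = 15301.5.
With the ceiling, producers sell 195 units at 114, so PS = ½ · (114 - 49) · 195 = 6337.5.
Change in producer surplus = 6337.5 - 15301.5 = -8964.

-8964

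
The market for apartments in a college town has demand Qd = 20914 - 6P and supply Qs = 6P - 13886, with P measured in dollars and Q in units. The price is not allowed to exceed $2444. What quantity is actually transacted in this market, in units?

778

Setting quantity demanded equal to quantity supplied, 20914 - 6P = 6P - 13886, gives P* = 2900 and Q* = 3514.
Since 2444 < 2900, the ceiling is binding.
At P = 2444: Qd = 20914 - 6·2444 = 6250 and Qs = 6·2444 - 13886 = 778.
The quantity actually transacted is the short side, supply: 778.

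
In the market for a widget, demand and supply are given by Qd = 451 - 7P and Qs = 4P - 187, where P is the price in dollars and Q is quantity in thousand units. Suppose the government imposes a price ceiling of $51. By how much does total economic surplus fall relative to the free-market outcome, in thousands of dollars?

Setting quantity demanded equal to quantity supplied, 451 - 7P = 4P - 187, gives P* = 58 and Q* = 45.
The ceiling of 51 is below the equilibrium price 58, so it binds.
At P = 51: Qd = 451 - 7·51 = 94 and Qs = 4·51 - 187 = 17.
Quantity traded falls to 17. At Q = 17 the demand price is (451 - 17)/7 = 62 and the supply price is (187 + 17)/4 = 51.
Deadweight loss = ½ · (62 - 51) · (45 - 17) = ½ · 11 · 28 = 154.

154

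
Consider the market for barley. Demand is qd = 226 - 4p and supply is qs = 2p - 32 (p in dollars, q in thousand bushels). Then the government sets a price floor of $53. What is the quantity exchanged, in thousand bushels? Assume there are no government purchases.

14

Without the control the market clears where 226 - 4p = 2p - 32, i.e. p* = 43 and q* = 54.
The floor of 53 is above the equilibrium price 43, so it binds.
At p = 53: qd = 226 - 4·53 = 14 and qs = 2·53 - 32 = 74.
The quantity actually transacted is the short side, demand: 14.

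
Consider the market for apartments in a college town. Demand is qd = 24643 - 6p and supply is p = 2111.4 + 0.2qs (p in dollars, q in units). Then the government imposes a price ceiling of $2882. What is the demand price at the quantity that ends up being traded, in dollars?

Rearranging supply gives qs = 5p - 10557. In a free market, 24643 - 6p = 5p - 10557 gives the equilibrium p* = 3200, q* = 5443.
The ceiling of 2882 is below the equilibrium price 3200, so it binds.
At p = 2882: qd = 24643 - 6·2882 = 7351 and qs = 5·2882 - 10557 = 3853.
Only 3853 units reach the market. On the demand curve, the marginal buyer's willingness to pay at q = 3853 is (24643 - 3853)/6 = 3465.

3465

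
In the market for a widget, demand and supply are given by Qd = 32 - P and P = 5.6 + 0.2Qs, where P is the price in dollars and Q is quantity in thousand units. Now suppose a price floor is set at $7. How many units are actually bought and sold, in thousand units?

22

Rearranging supply gives Qs = 5P - 28. Equilibrium: 32 - P = 5P - 28, so 60 = 6P and P* = 10, Q* = 22.
Since 7 is below P* = 10, the floor does not bind and the free-market outcome prevails.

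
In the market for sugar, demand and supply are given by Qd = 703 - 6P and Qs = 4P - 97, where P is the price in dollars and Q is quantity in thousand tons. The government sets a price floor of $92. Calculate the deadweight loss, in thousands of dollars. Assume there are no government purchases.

1080

In a free market, 703 - 6P = 4P - 97 gives the equilibrium P* = 80, Q* = 223.
The floor of 92 is above the equilibrium price 80, so it binds.
At P = 92: Qd = 703 - 6·92 = 151 and Qs = 4·92 - 97 = 271.
Quantity traded falls to 151. At Q = 151 the demand price is (703 - 151)/6 = 92 and the supply price is (97 + 151)/4 = 62.
Deadweight loss = ½ · (92 - 62) · (223 - 151) = ½ · 30 · 72 = 1080.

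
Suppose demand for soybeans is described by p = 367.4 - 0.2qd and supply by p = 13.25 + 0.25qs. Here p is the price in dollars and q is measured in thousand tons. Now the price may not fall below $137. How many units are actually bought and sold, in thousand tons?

787

Rearranging demand gives qd = 1837 - 5p; rearranging supply gives qs = 4p - 53. Without the control the market clears where 1837 - 5p = 4p - 53, i.e. p* = 210 and q* = 787.
The floor of 137 is below the equilibrium price 210, so it is not binding; the market clears at p* = 210, q* = 787.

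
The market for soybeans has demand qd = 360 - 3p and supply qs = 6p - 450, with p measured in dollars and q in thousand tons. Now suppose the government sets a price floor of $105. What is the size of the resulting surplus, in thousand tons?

135

Equilibrium: 360 - 3p = 6p - 450, so 810 = 9p and p* = 90, q* = 90.
The floor of 105 is above the equilibrium price 90, so it binds.
At p = 105: qd = 360 - 3·105 = 45 and qs = 6·105 - 450 = 180.
Surplus = qs - qd = 180 - 45 = 135.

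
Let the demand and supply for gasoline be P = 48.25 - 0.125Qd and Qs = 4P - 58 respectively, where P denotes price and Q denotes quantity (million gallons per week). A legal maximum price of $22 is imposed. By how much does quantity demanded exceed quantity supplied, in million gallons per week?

180

Rearranging demand gives Qd = 386 - 8P. Without the control the market clears where 386 - 8P = 4P - 58, i.e. P* = 37 and Q* = 90.
Because the ceiling (22) lies below the market-clearing price, it is binding.
At P = 22: Qd = 386 - 8·22 = 210 and Qs = 4·22 - 58 = 30.
Shortage = Qd - Qs = 210 - 30 = 180.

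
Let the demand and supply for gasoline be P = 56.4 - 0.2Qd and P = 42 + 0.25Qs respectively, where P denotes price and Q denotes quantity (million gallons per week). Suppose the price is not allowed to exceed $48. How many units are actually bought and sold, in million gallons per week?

Rearranging demand gives Qd = 282 - 5P; rearranging supply gives Qs = 4P - 168. In a free market, 282 - 5P = 4P - 168 gives the equilibrium P* = 50, Q* = 32.
The ceiling of 48 is below the equilibrium price 50, so it binds.
At P = 48: Qd = 282 - 5·48 = 42 and Qs = 4·48 - 168 = 24.
The quantity actually transacted is the short side, supply: 24.

24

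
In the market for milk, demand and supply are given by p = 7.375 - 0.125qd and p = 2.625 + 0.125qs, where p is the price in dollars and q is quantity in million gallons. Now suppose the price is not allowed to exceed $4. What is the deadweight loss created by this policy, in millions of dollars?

Rearranging demand gives qd = 59 - 8p; rearranging supply gives qs = 8p - 21. In a free market, 59 - 8p = 8p - 21 gives the equilibrium p* = 5, q* = 19.
The ceiling of 4 is below the equilibrium price 5, so it binds.
At p = 4: qd = 59 - 8·4 = 27 and qs = 8·4 - 21 = 11.
Quantity traded falls to 11. At q = 11 the demand price is (59 - 11)/8 = 6 and the supply price is (21 + 11)/8 = 4.
Deadweight loss = ½ · (6 - 4) · (19 - 11) = ½ · 2 · 8 = 8.

8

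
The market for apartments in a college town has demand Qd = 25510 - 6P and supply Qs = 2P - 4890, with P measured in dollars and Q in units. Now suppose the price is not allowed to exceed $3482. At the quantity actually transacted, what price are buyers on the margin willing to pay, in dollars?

In a free market, 25510 - 6P = 2P - 4890 gives the equilibrium P* = 3800, Q* = 2710.
Because the ceiling (3482) lies below the market-clearing price, it is binding.
At P = 3482: Qd = 25510 - 6·3482 = 4618 and Qs = 2·3482 - 4890 = 2074.
Only 2074 units reach the market. On the demand curve, the marginal buyer's willingness to pay at Q = 2074 is (25510 - 2074)/6 = 3906.

3906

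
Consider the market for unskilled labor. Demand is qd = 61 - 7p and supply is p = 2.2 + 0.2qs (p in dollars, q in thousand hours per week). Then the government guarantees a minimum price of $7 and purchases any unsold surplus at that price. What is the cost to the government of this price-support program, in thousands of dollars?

84

Rearranging supply gives qs = 5p - 11. Without the control the market clears where 61 - 7p = 5p - 11, i.e. p* = 6 and q* = 19.
Because the floor (7) lies above the market-clearing price, it is binding.
At p = 7: qd = 61 - 7·7 = 12 and qs = 5·7 - 11 = 24.
Surplus = qs - qd = 12.
Government expenditure = surplus × support price = 12 × 7 = 84.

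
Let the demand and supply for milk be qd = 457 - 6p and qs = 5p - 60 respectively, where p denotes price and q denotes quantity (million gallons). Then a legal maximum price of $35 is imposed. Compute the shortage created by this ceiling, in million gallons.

132

Equilibrium: 457 - 6p = 5p - 60, so 517 = 11p and p* = 47, q* = 175.
Since 35 < 47, the ceiling is binding.
At p = 35: qd = 457 - 6·35 = 247 and qs = 5·35 - 60 = 115.
Shortage = qd - qs = 247 - 115 = 132.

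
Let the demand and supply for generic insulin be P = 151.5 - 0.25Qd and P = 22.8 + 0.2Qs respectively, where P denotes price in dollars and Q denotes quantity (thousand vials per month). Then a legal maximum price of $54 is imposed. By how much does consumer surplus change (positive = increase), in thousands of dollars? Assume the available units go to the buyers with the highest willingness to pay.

1943.5

Rearranging demand gives Qd = 606 - 4P; rearranging supply gives Qs = 5P - 114. In a free market, 606 - 4P = 5P - 114 gives the equilibrium P* = 80, Q* = 286.
Because the ceiling (54) lies below the market-clearing price, it is binding.
At P = 54: Qd = 606 - 4·54 = 390 and Qs = 5·54 - 114 = 156.
Consumer surplus without the control is ½ · (151.5 - 80) · 286 = 10224.5.
With the ceiling, 156 units are sold at 54 (assume they go to the highest-value buyers). The demand price at Q = 156 is 112.5, so CS = ½ · [(151.5 - 54) + (112.5 - 54)] · 156 = 12168.
Change in consumer surplus = 12168 - 10224.5 = 1943.5.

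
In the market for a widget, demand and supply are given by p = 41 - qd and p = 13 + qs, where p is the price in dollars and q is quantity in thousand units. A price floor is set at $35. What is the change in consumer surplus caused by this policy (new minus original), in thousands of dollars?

-80

Rearranging demand gives qd = 41 - p; rearranging supply gives qs = p - 13. Without the control the market clears where 41 - p = p - 13, i.e. p* = 27 and q* = 14.
The floor of 35 is above the equilibrium price 27, so it binds.
At p = 35: qd = 41 - 35 = 6 and qs = 35 - 13 = 22.
Consumer surplus without the control is ½ · (41 - 27) · 14 = 98.
With the floor, consumers buy 6 units at 35, so CS = ½ · (41 - 35) · 6 = 18.
Change in consumer surplus = 18 - 98 = -80.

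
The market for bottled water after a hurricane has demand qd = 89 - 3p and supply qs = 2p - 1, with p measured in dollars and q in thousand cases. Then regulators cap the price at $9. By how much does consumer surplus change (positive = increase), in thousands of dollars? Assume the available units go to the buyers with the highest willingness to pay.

99

Equilibrium: 89 - 3p = 2p - 1, so 90 = 5p and p* = 18, q* = 35.
Since 9 < 18, the ceiling is binding.
At p = 9: qd = 89 - 3·9 = 62 and qs = 2·9 - 1 = 17.
Consumer surplus without the control is ½ · (89/3 - 18) · 35 = 1225/6.
With the ceiling, 17 units are sold at 9 (assume they go to the highest-value buyers). The demand price at q = 17 is 24, so CS = ½ · [(89/3 - 9) + (24 - 9)] · 17 = 1819/6.
Change in consumer surplus = 1819/6 - 1225/6 = 99.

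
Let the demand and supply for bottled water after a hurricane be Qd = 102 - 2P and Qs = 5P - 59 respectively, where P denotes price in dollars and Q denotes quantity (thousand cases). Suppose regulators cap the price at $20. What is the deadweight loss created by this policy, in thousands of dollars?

78.75

Without the control the market clears where 102 - 2P = 5P - 59, i.e. P* = 23 and Q* = 56.
Since 20 < 23, the ceiling is binding.
At P = 20: Qd = 102 - 2·20 = 62 and Qs = 5·20 - 59 = 41.
Quantity traded falls to 41. At Q = 41 the demand price is (102 - 41)/2 = 30.5 and the supply price is (59 + 41)/5 = 20.
Deadweight loss = ½ · (30.5 - 20) · (56 - 41) = ½ · 10.5 · 15 = 78.75.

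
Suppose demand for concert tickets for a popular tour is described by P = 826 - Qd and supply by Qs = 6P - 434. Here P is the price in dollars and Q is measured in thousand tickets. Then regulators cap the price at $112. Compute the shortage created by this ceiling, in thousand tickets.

476

Rearranging demand gives Qd = 826 - P. Setting quantity demanded equal to quantity supplied, 826 - P = 6P - 434, gives P* = 180 and Q* = 646.
Because the ceiling (112) lies below the market-clearing price, it is binding.
At P = 112: Qd = 826 - 112 = 714 and Qs = 6·112 - 434 = 238.
Shortage = Qd - Qs = 714 - 238 = 476.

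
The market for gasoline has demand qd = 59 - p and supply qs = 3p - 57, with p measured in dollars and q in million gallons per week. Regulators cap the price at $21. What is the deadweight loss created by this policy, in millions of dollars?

In a free market, 59 - p = 3p - 57 gives the equilibrium p* = 29, q* = 30.
Because the ceiling (21) lies below the market-clearing price, it is binding.
At p = 21: qd = 59 - 21 = 38 and qs = 3·21 - 57 = 6.
Quantity traded falls to 6. At q = 6 the demand price is 59 - 6 = 53 and the supply price is (57 + 6)/3 = 21.
Deadweight loss = ½ · (53 - 21) · (30 - 6) = ½ · 32 · 24 = 384.

384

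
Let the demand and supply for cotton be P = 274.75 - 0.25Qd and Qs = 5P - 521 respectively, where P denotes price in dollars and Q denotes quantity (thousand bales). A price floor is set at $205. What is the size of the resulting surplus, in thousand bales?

Rearranging demand gives Qd = 1099 - 4P. Without the control the market clears where 1099 - 4P = 5P - 521, i.e. P* = 180 and Q* = 379.
Since 205 > 180, the floor is binding.
At P = 205: Qd = 1099 - 4·205 = 279 and Qs = 5·205 - 521 = 504.
Surplus = Qs - Qd = 504 - 279 = 225.

225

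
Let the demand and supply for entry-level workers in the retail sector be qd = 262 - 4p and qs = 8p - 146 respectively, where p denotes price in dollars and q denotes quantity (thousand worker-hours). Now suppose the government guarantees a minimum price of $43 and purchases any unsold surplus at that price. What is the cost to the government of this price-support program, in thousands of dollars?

Setting quantity demanded equal to quantity supplied, 262 - 4p = 8p - 146, gives p* = 34 and q* = 126.
The floor of 43 is above the equilibrium price 34, so it binds.
At p = 43: qd = 262 - 4·43 = 90 and qs = 8·43 - 146 = 198.
Surplus = qs - qd = 108.
Government expenditure = surplus × support price = 108 × 43 = 4644.

4644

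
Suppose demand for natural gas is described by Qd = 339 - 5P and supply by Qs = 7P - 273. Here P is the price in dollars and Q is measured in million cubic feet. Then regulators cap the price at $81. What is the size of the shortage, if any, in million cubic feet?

0

Setting quantity demanded equal to quantity supplied, 339 - 5P = 7P - 273, gives P* = 51 and Q* = 84.
Since 81 is above P* = 51, the ceiling does not bind and the free-market outcome prevails.
Since the control does not bind, there is no shortage.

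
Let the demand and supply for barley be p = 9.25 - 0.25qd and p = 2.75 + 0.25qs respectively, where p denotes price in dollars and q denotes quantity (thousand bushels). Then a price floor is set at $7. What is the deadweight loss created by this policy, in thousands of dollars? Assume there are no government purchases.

4

Rearranging demand gives qd = 37 - 4p; rearranging supply gives qs = 4p - 11. In a free market, 37 - 4p = 4p - 11 gives the equilibrium p* = 6, q* = 13.
The floor of 7 is above the equilibrium price 6, so it binds.
At p = 7: qd = 37 - 4·7 = 9 and qs = 4·7 - 11 = 17.
Quantity traded falls to 9. At q = 9 the demand price is (37 - 9)/4 = 7 and the supply price is (11 + 9)/4 = 5.
Deadweight loss = ½ · (7 - 5) · (13 - 9) = ½ · 2 · 4 = 4.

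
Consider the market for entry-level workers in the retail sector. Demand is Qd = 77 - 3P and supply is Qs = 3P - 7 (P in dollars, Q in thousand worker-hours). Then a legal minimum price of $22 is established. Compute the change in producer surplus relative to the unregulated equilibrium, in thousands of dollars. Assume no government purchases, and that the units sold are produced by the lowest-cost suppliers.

-8

Without the control the market clears where 77 - 3P = 3P - 7, i.e. P* = 14 and Q* = 35.
Since 22 > 14, the floor is binding.
At P = 22: Qd = 77 - 3·22 = 11 and Qs = 3·22 - 7 = 59.
Producer surplus without the control is ½ · (14 - 7/3) · 35 = 1225/6.
With the floor, 11 units are sold at 22. The supply price at Q = 11 is 6, so PS = ½ · [(22 - 7/3) + (22 - 6)] · 11 = 1177/6.
Change in producer surplus = 1177/6 - 1225/6 = -8.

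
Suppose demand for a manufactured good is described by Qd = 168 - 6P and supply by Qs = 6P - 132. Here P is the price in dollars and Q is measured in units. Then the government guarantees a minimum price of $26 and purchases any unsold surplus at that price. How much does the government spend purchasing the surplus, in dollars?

312

In a free market, 168 - 6P = 6P - 132 gives the equilibrium P* = 25, Q* = 18.
The floor of 26 is above the equilibrium price 25, so it binds.
At P = 26: Qd = 168 - 6·26 = 12 and Qs = 6·26 - 132 = 24.
Surplus = Qs - Qd = 12.
Government expenditure = surplus × support price = 12 × 26 = 312.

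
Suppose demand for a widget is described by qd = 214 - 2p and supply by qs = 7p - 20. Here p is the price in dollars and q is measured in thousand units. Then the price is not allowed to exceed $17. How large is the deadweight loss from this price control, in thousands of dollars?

1275.75

Without the control the market clears where 214 - 2p = 7p - 20, i.e. p* = 26 and q* = 162.
Since 17 < 26, the ceiling is binding.
At p = 17: qd = 214 - 2·17 = 180 and qs = 7·17 - 20 = 99.
Quantity traded falls to 99. At q = 99 the demand price is (214 - 99)/2 = 57.5 and the supply price is (20 + 99)/7 = 17.
Deadweight loss = ½ · (57.5 - 17) · (162 - 99) = ½ · 40.5 · 63 = 1275.75.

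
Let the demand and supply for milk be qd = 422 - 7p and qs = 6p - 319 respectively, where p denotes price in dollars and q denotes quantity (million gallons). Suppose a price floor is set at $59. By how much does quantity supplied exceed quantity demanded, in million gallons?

Setting quantity demanded equal to quantity supplied, 422 - 7p = 6p - 319, gives p* = 57 and q* = 23.
The floor of 59 is above the equilibrium price 57, so it binds.
At p = 59: qd = 422 - 7·59 = 9 and qs = 6·59 - 319 = 35.
Surplus = qs - qd = 35 - 9 = 26.

26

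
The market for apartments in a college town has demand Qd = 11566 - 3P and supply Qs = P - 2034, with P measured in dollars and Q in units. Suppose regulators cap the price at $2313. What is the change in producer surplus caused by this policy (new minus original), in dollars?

Equilibrium: 11566 - 3P = P - 2034, so 13600 = 4P and P* = 3400, Q* = 1366.
Since 2313 < 3400, the ceiling is binding.
At P = 2313: Qd = 11566 - 3·2313 = 4627 and Qs = 2313 - 2034 = 279.
Producer surplus without the control is ½ · (3400 - 2034) · 1366 = 932978.
With the ceiling, producers sell 279 units at 2313, so PS = ½ · (2313 - 2034) · 279 = 38920.5.
Change in producer surplus = 38920.5 - 932978 = -894057.5.

-894057.5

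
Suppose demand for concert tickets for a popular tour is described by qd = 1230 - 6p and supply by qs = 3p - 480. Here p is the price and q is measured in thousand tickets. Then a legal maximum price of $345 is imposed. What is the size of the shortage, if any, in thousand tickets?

0

Setting quantity demanded equal to quantity supplied, 1230 - 6p = 3p - 480, gives p* = 190 and q* = 90.
Since 345 is above p* = 190, the ceiling does not bind and the free-market outcome prevails.
Since the control does not bind, there is no shortage.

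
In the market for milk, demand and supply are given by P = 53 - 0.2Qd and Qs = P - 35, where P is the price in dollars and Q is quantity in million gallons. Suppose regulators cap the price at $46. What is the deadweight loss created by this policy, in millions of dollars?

9.6

Rearranging demand gives Qd = 265 - 5P. Setting quantity demanded equal to quantity supplied, 265 - 5P = P - 35, gives P* = 50 and Q* = 15.
The ceiling of 46 is below the equilibrium price 50, so it binds.
At P = 46: Qd = 265 - 5·46 = 35 and Qs = 46 - 35 = 11.
Quantity traded falls to 11. At Q = 11 the demand price is (265 - 11)/5 = 50.8 and the supply price is 35 + 11 = 46.
Deadweight loss = ½ · (50.8 - 46) · (15 - 11) = ½ · 4.8 · 4 = 9.6.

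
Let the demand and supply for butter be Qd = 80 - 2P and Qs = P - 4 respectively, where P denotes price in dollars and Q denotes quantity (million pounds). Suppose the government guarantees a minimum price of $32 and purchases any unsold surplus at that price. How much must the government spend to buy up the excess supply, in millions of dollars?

384

Without the control the market clears where 80 - 2P = P - 4, i.e. P* = 28 and Q* = 24.
The floor of 32 is above the equilibrium price 28, so it binds.
At P = 32: Qd = 80 - 2·32 = 16 and Qs = 32 - 4 = 28.
Surplus = Qs - Qd = 12.
Government expenditure = surplus × support price = 12 × 32 = 384.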